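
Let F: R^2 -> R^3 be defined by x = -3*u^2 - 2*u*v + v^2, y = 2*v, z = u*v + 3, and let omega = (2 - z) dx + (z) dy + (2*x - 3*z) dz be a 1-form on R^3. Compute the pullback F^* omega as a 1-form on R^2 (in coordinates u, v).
F^* omega = (-5*u*v^2 + 6*u + 2*v^3 - 7*v) du + (-6*u^3 - 5*u^2*v + 2*u*v - 7*u - 2*v + 6) dv

Using F^*(f dg) = (f ∘ F) d(g ∘ F), substitute each coordinate x_i by F_i(u, v) in f_i, and replace dx_i by d F_i = (∂F_i/∂u) du + (∂F_i/∂v) dv.
  For the x component: f_1(F) = -u*v - 1; d F_1 = (-6*u - 2*v) du + (-2*u + 2*v) dv
  For the y component: f_2(F) = u*v + 3; d F_2 = (0) du + (2) dv
  For the z component: f_3(F) = -6*u^2 - 7*u*v + 2*v^2 - 9; d F_3 = (v) du + (u) dv
Combining and collecting du, dv coefficients:
  coeff of du: -5*u*v^2 + 6*u + 2*v^3 - 7*v
  coeff of dv: -6*u^3 - 5*u^2*v + 2*u*v - 7*u - 2*v + 6
F^* omega = (-5*u*v^2 + 6*u + 2*v^3 - 7*v) du + (-6*u^3 - 5*u^2*v + 2*u*v - 7*u - 2*v + 6) dv.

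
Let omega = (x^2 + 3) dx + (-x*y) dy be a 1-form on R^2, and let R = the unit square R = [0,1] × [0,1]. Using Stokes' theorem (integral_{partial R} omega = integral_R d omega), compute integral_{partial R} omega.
integral_(partial R) omega = -1/2

Stokes: integral_partial_R omega = integral_R d omega with d omega = (∂Q/∂x - ∂P/∂y) dx ∧ dy.
  ∂Q/∂x = -y
  ∂P/∂y = 0
  integrand = ∂Q/∂x - ∂P/∂y = -y.
Integrating over R: integral_0^1 integral_0^1 (-y) dx dy = -1/2.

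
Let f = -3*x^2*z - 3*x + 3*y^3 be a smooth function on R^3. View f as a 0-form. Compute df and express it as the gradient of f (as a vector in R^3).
df = (-6*x*z - 3) dx + (9*y^2) dy + (-3*x^2) dz; grad f = (-6*x*z - 3, 9*y^2, -3*x^2)

For a 0-form f, d f = (∂f/∂x) dx + (∂f/∂y) dy + (∂f/∂z) dz. The components of the vector representation are exactly the entries of grad f in Cartesian coordinates:
  ∂f/∂x = -6*x*z - 3
  ∂f/∂y = 9*y^2
  ∂f/∂z = -3*x^2.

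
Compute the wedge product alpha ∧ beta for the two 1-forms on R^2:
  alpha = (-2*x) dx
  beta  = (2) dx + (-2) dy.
alpha ∧ beta = (4*x) dx ∧ dy

Distribute the wedge, using dx_i ∧ dx_j = -dx_j ∧ dx_i and dx_i ∧ dx_i = 0. For each pair (i, j) with i < j, the coefficient of dx_i ∧ dx_j in alpha ∧ beta is (alpha_i * beta_j - alpha_j * beta_i). Collecting: alpha ∧ beta = (4*x) dx ∧ dy.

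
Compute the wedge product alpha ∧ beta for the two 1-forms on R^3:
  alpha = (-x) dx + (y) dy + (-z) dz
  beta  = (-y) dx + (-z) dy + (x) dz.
alpha ∧ beta = (x*z + y^2) dx ∧ dy + (-x^2 - y*z) dx ∧ dz + (x*y - z^2) dy ∧ dz

Distribute the wedge, using dx_i ∧ dx_j = -dx_j ∧ dx_i and dx_i ∧ dx_i = 0. For each pair (i, j) with i < j, the coefficient of dx_i ∧ dx_j in alpha ∧ beta is (alpha_i * beta_j - alpha_j * beta_i). Collecting: alpha ∧ beta = (x*z + y^2) dx ∧ dy + (-x^2 - y*z) dx ∧ dz + (x*y - z^2) dy ∧ dz.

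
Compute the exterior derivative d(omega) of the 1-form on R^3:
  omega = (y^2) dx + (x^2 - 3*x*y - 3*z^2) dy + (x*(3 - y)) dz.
d(omega) = (2*x - 5*y) dx ∧ dy + (3 - y) dx ∧ dz + (-x + 6*z) dy ∧ dz

For a 1-form omega = sum_i f_i dx_i, the exterior derivative is
  d(omega) = sum_{i < j} (∂f_j/∂x_i - ∂f_i/∂x_j) dx_i ∧ dx_j.
  coefficient of dx ∧ dy: ∂f_2/∂x - ∂f_1/∂y = ∂(x^2 - 3*x*y - 3*z^2)/∂x - ∂(y^2)/∂y = 2*x - 5*y
  coefficient of dx ∧ dz: ∂f_3/∂x - ∂f_1/∂z = ∂(x*(3 - y))/∂x - ∂(y^2)/∂z = 3 - y
  coefficient of dy ∧ dz: ∂f_3/∂y - ∂f_2/∂z = ∂(x*(3 - y))/∂y - ∂(x^2 - 3*x*y - 3*z^2)/∂z = -x + 6*z
Assembling: d(omega) = (2*x - 5*y) dx ∧ dy + (3 - y) dx ∧ dz + (-x + 6*z) dy ∧ dz.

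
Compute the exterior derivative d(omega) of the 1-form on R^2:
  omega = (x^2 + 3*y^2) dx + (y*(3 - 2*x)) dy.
d(omega) = (-8*y) dx ∧ dy

For a 1-form omega = sum_i f_i dx_i, the exterior derivative is
  d(omega) = sum_{i < j} (∂f_j/∂x_i - ∂f_i/∂x_j) dx_i ∧ dx_j.
  coefficient of dx ∧ dy: ∂f_2/∂x - ∂f_1/∂y = ∂(y*(3 - 2*x))/∂x - ∂(x^2 + 3*y^2)/∂y = -8*y
Assembling: d(omega) = (-8*y) dx ∧ dy.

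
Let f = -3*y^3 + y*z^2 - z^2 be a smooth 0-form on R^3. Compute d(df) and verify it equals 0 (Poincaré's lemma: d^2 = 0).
d(df) = 0

Step 1: df = sum_i (∂f/∂x_i) dx_i = (0) dx + (-9*y^2 + z^2) dy + (2*z*(y - 1)) dz.
Step 2: Apply d again. Using the 1-form formula, the coefficient of dx ∧ dy in d(df) is ∂^2 f/∂x ∂y - ∂^2 f/∂y ∂x = (0) - (0) = 0 (equality of mixed partials for smooth f).
Similarly for dx ∧ dz and dy ∧ dz — all coefficients vanish. So d(df) = 0.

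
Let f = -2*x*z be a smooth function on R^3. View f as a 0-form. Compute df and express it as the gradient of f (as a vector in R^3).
df = (-2*z) dx + (0) dy + (-2*x) dz; grad f = (-2*z, 0, -2*x)

For a 0-form f, d f = (∂f/∂x) dx + (∂f/∂y) dy + (∂f/∂z) dz. The components of the vector representation are exactly the entries of grad f in Cartesian coordinates:
  ∂f/∂x = -2*z
  ∂f/∂y = 0
  ∂f/∂z = -2*x.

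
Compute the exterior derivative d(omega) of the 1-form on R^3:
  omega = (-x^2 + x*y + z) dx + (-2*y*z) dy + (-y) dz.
d(omega) = (-x) dx ∧ dy + (-1) dx ∧ dz + (2*y - 1) dy ∧ dz

For a 1-form omega = sum_i f_i dx_i, the exterior derivative is
  d(omega) = sum_{i < j} (∂f_j/∂x_i - ∂f_i/∂x_j) dx_i ∧ dx_j.
  coefficient of dx ∧ dy: ∂f_2/∂x - ∂f_1/∂y = ∂(-2*y*z)/∂x - ∂(-x^2 + x*y + z)/∂y = -x
  coefficient of dx ∧ dz: ∂f_3/∂x - ∂f_1/∂z = ∂(-y)/∂x - ∂(-x^2 + x*y + z)/∂z = -1
  coefficient of dy ∧ dz: ∂f_3/∂y - ∂f_2/∂z = ∂(-y)/∂y - ∂(-2*y*z)/∂z = 2*y - 1
Assembling: d(omega) = (-x) dx ∧ dy + (-1) dx ∧ dz + (2*y - 1) dy ∧ dz.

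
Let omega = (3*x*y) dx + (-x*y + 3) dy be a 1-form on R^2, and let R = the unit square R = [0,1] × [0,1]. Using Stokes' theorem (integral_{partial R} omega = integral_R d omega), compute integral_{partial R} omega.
integral_(partial R) omega = -2

Stokes: integral_partial_R omega = integral_R d omega with d omega = (∂Q/∂x - ∂P/∂y) dx ∧ dy.
  ∂Q/∂x = -y
  ∂P/∂y = 3*x
  integrand = ∂Q/∂x - ∂P/∂y = -3*x - y.
Integrating over R: integral_0^1 integral_0^1 (-3*x - y) dx dy = -2.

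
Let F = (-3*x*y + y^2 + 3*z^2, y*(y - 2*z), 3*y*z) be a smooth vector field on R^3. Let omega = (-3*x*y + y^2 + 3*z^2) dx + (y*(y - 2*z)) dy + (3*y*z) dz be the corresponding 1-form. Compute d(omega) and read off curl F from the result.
d(omega) = (2*y + 3*z) dy ∧ dz + (6*z) dz ∧ dx + (3*x - 2*y) dx ∧ dy; curl F = (2*y + 3*z, 6*z, 3*x - 2*y)

d omega = sum_{i<j} (∂f_j/∂x_i - ∂f_i/∂x_j) dx_i ∧ dx_j. Under the identification (dy ∧ dz, dz ∧ dx, dx ∧ dy) ↔ (e_x, e_y, e_z), the coefficients are exactly the components of curl F. Compute:
  ∂R/∂y - ∂Q/∂z = (3*z) - (-2*y) = 2*y + 3*z
  ∂P/∂z - ∂R/∂x = (6*z) - (0) = 6*z
  ∂Q/∂x - ∂P/∂y = (0) - (-3*x + 2*y) = 3*x - 2*y.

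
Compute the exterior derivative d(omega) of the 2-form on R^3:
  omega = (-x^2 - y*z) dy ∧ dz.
d(omega) = (-2*x) dx ∧ dy ∧ dz

For a 2-form omega = sum_{i<j} g_{ij} dx_i ∧ dx_j, the exterior derivative is
  d(omega) = sum_{i<j} d(g_{ij}) ∧ dx_i ∧ dx_j = sum_{i<j, k} (∂g_{ij}/∂x_k) dx_k ∧ dx_i ∧ dx_j.
Expand each term, using dx_k ∧ dx_i ∧ dx_j = sgn(permutation) dx_{(a)} ∧ dx_{(b)} ∧ dx_{(c)} with (a < b < c) sorted:
  d(-x^2 - y*z) includes (∂/∂x)(-x^2 - y*z) dx = (-2*x) dx, which multiplied by dy ∧ dz gives (-2*x) dx ∧ dy ∧ dz
Collecting like 3-forms: d(omega) = (-2*x) dx ∧ dy ∧ dz.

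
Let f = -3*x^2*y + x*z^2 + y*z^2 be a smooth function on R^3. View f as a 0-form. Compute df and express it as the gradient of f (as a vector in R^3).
df = (-6*x*y + z^2) dx + (-3*x^2 + z^2) dy + (2*z*(x + y)) dz; grad f = (-6*x*y + z^2, -3*x^2 + z^2, 2*z*(x + y))

For a 0-form f, d f = (∂f/∂x) dx + (∂f/∂y) dy + (∂f/∂z) dz. The components of the vector representation are exactly the entries of grad f in Cartesian coordinates:
  ∂f/∂x = -6*x*y + z^2
  ∂f/∂y = -3*x^2 + z^2
  ∂f/∂z = 2*z*(x + y).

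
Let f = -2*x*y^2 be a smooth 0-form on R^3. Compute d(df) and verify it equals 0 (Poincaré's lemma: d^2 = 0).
d(df) = 0

Step 1: df = sum_i (∂f/∂x_i) dx_i = (-2*y^2) dx + (-4*x*y) dy + (0) dz.
Step 2: Apply d again. Using the 1-form formula, the coefficient of dx ∧ dy in d(df) is ∂^2 f/∂x ∂y - ∂^2 f/∂y ∂x = (-4*y) - (-4*y) = 0 (equality of mixed partials for smooth f).
Similarly for dx ∧ dz and dy ∧ dz — all coefficients vanish. So d(df) = 0.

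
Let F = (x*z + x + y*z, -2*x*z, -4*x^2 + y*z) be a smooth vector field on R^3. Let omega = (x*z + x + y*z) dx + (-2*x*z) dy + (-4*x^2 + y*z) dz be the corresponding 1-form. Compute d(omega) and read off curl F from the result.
d(omega) = (2*x + z) dy ∧ dz + (9*x + y) dz ∧ dx + (-3*z) dx ∧ dy; curl F = (2*x + z, 9*x + y, -3*z)

d omega = sum_{i<j} (∂f_j/∂x_i - ∂f_i/∂x_j) dx_i ∧ dx_j. Under the identification (dy ∧ dz, dz ∧ dx, dx ∧ dy) ↔ (e_x, e_y, e_z), the coefficients are exactly the components of curl F. Compute:
  ∂R/∂y - ∂Q/∂z = (z) - (-2*x) = 2*x + z
  ∂P/∂z - ∂R/∂x = (x + y) - (-8*x) = 9*x + y
  ∂Q/∂x - ∂P/∂y = (-2*z) - (z) = -3*z.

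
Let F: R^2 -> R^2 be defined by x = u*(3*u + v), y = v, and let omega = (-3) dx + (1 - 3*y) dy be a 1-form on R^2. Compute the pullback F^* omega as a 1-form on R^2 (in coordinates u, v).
F^* omega = (-18*u - 3*v) du + (-3*u - 3*v + 1) dv

Using F^*(f dg) = (f ∘ F) d(g ∘ F), substitute each coordinate x_i by F_i(u, v) in f_i, and replace dx_i by d F_i = (∂F_i/∂u) du + (∂F_i/∂v) dv.
  For the x component: f_1(F) = -3; d F_1 = (6*u + v) du + (u) dv
  For the y component: f_2(F) = 1 - 3*v; d F_2 = (0) du + (1) dv
Combining and collecting du, dv coefficients:
  coeff of du: -18*u - 3*v
  coeff of dv: -3*u - 3*v + 1
F^* omega = (-18*u - 3*v) du + (-3*u - 3*v + 1) dv.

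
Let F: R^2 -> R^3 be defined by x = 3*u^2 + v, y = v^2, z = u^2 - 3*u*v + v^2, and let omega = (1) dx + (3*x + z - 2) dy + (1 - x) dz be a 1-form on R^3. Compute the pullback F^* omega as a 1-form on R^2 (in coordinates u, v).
F^* omega = (-6*u^3 + 9*u^2*v - 2*u*v + 8*u + 3*v^2 - 3*v) du + (9*u^3 + 14*u^2*v - 6*u*v^2 + 3*u*v - 3*u + 2*v^3 + 4*v^2 - 2*v + 1) dv

Using F^*(f dg) = (f ∘ F) d(g ∘ F), substitute each coordinate x_i by F_i(u, v) in f_i, and replace dx_i by d F_i = (∂F_i/∂u) du + (∂F_i/∂v) dv.
  For the x component: f_1(F) = 1; d F_1 = (6*u) du + (1) dv
  For the y component: f_2(F) = 10*u^2 - 3*u*v + v^2 + 3*v - 2; d F_2 = (0) du + (2*v) dv
  For the z component: f_3(F) = -3*u^2 - v + 1; d F_3 = (2*u - 3*v) du + (-3*u + 2*v) dv
Combining and collecting du, dv coefficients:
  coeff of du: -6*u^3 + 9*u^2*v - 2*u*v + 8*u + 3*v^2 - 3*v
  coeff of dv: 9*u^3 + 14*u^2*v - 6*u*v^2 + 3*u*v - 3*u + 2*v^3 + 4*v^2 - 2*v + 1
F^* omega = (-6*u^3 + 9*u^2*v - 2*u*v + 8*u + 3*v^2 - 3*v) du + (9*u^3 + 14*u^2*v - 6*u*v^2 + 3*u*v - 3*u + 2*v^3 + 4*v^2 - 2*v + 1) dv.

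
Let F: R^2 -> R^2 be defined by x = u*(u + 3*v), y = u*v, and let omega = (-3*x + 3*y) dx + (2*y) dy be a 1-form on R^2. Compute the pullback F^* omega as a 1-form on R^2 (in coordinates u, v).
F^* omega = (u*(-6*u^2 - 21*u*v - 16*v^2)) du + (u^2*(-9*u - 16*v)) dv

Using F^*(f dg) = (f ∘ F) d(g ∘ F), substitute each coordinate x_i by F_i(u, v) in f_i, and replace dx_i by d F_i = (∂F_i/∂u) du + (∂F_i/∂v) dv.
  For the x component: f_1(F) = 3*u*(-u - 2*v); d F_1 = (2*u + 3*v) du + (3*u) dv
  For the y component: f_2(F) = 2*u*v; d F_2 = (v) du + (u) dv
Combining and collecting du, dv coefficients:
  coeff of du: u*(-6*u^2 - 21*u*v - 16*v^2)
  coeff of dv: u^2*(-9*u - 16*v)
F^* omega = (u*(-6*u^2 - 21*u*v - 16*v^2)) du + (u^2*(-9*u - 16*v)) dv.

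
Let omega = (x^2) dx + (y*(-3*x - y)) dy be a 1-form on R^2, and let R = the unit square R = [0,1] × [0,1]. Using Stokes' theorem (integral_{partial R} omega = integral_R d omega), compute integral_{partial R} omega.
integral_(partial R) omega = -3/2

Stokes: integral_partial_R omega = integral_R d omega with d omega = (∂Q/∂x - ∂P/∂y) dx ∧ dy.
  ∂Q/∂x = -3*y
  ∂P/∂y = 0
  integrand = ∂Q/∂x - ∂P/∂y = -3*y.
Integrating over R: integral_0^1 integral_0^1 (-3*y) dx dy = -3/2.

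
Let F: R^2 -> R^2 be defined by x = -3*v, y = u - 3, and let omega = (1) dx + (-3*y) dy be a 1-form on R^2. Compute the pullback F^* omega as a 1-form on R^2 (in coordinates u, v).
F^* omega = (9 - 3*u) du + (-3) dv

Using F^*(f dg) = (f ∘ F) d(g ∘ F), substitute each coordinate x_i by F_i(u, v) in f_i, and replace dx_i by d F_i = (∂F_i/∂u) du + (∂F_i/∂v) dv.
  For the x component: f_1(F) = 1; d F_1 = (0) du + (-3) dv
  For the y component: f_2(F) = 9 - 3*u; d F_2 = (1) du + (0) dv
Combining and collecting du, dv coefficients:
  coeff of du: 9 - 3*u
  coeff of dv: -3
F^* omega = (9 - 3*u) du + (-3) dv.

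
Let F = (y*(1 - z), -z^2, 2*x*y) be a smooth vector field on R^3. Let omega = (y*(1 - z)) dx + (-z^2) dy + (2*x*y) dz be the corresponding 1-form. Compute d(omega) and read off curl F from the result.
d(omega) = (2*x + 2*z) dy ∧ dz + (-3*y) dz ∧ dx + (z - 1) dx ∧ dy; curl F = (2*x + 2*z, -3*y, z - 1)

d omega = sum_{i<j} (∂f_j/∂x_i - ∂f_i/∂x_j) dx_i ∧ dx_j. Under the identification (dy ∧ dz, dz ∧ dx, dx ∧ dy) ↔ (e_x, e_y, e_z), the coefficients are exactly the components of curl F. Compute:
  ∂R/∂y - ∂Q/∂z = (2*x) - (-2*z) = 2*x + 2*z
  ∂P/∂z - ∂R/∂x = (-y) - (2*y) = -3*y
  ∂Q/∂x - ∂P/∂y = (0) - (1 - z) = z - 1.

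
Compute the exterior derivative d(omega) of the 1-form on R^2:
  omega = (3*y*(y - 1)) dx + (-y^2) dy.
d(omega) = (3 - 6*y) dx ∧ dy

For a 1-form omega = sum_i f_i dx_i, the exterior derivative is
  d(omega) = sum_{i < j} (∂f_j/∂x_i - ∂f_i/∂x_j) dx_i ∧ dx_j.
  coefficient of dx ∧ dy: ∂f_2/∂x - ∂f_1/∂y = ∂(-y^2)/∂x - ∂(3*y*(y - 1))/∂y = 3 - 6*y
Assembling: d(omega) = (3 - 6*y) dx ∧ dy.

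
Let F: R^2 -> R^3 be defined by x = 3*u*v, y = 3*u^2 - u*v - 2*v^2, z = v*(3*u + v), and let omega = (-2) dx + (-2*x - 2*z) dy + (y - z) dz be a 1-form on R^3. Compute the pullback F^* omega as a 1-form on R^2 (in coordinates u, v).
F^* omega = (v*(-63*u^2 - 12*u*v - 7*v^2 - 6)) du + (9*u^3 + 6*u^2*v + 33*u*v^2 - 6*u + 2*v^3) dv

Using F^*(f dg) = (f ∘ F) d(g ∘ F), substitute each coordinate x_i by F_i(u, v) in f_i, and replace dx_i by d F_i = (∂F_i/∂u) du + (∂F_i/∂v) dv.
  For the x component: f_1(F) = -2; d F_1 = (3*v) du + (3*u) dv
  For the y component: f_2(F) = 2*v*(-6*u - v); d F_2 = (6*u - v) du + (-u - 4*v) dv
  For the z component: f_3(F) = 3*u^2 - 4*u*v - 3*v^2; d F_3 = (3*v) du + (3*u + 2*v) dv
Combining and collecting du, dv coefficients:
  coeff of du: v*(-63*u^2 - 12*u*v - 7*v^2 - 6)
  coeff of dv: 9*u^3 + 6*u^2*v + 33*u*v^2 - 6*u + 2*v^3
F^* omega = (v*(-63*u^2 - 12*u*v - 7*v^2 - 6)) du + (9*u^3 + 6*u^2*v + 33*u*v^2 - 6*u + 2*v^3) dv.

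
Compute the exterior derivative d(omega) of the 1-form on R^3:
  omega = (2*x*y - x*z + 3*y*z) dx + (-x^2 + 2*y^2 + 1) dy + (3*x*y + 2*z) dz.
d(omega) = (-4*x - 3*z) dx ∧ dy + (x) dx ∧ dz + (3*x) dy ∧ dz

For a 1-form omega = sum_i f_i dx_i, the exterior derivative is
  d(omega) = sum_{i < j} (∂f_j/∂x_i - ∂f_i/∂x_j) dx_i ∧ dx_j.
  coefficient of dx ∧ dy: ∂f_2/∂x - ∂f_1/∂y = ∂(-x^2 + 2*y^2 + 1)/∂x - ∂(2*x*y - x*z + 3*y*z)/∂y = -4*x - 3*z
  coefficient of dx ∧ dz: ∂f_3/∂x - ∂f_1/∂z = ∂(3*x*y + 2*z)/∂x - ∂(2*x*y - x*z + 3*y*z)/∂z = x
  coefficient of dy ∧ dz: ∂f_3/∂y - ∂f_2/∂z = ∂(3*x*y + 2*z)/∂y - ∂(-x^2 + 2*y^2 + 1)/∂z = 3*x
Assembling: d(omega) = (-4*x - 3*z) dx ∧ dy + (x) dx ∧ dz + (3*x) dy ∧ dz.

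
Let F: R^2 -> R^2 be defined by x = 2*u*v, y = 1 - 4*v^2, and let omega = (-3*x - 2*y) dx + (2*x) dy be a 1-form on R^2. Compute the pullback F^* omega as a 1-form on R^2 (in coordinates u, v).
F^* omega = (4*v*(-3*u*v + 4*v^2 - 1)) du + (4*u*(-3*u*v - 4*v^2 - 1)) dv

Using F^*(f dg) = (f ∘ F) d(g ∘ F), substitute each coordinate x_i by F_i(u, v) in f_i, and replace dx_i by d F_i = (∂F_i/∂u) du + (∂F_i/∂v) dv.
  For the x component: f_1(F) = -6*u*v + 8*v^2 - 2; d F_1 = (2*v) du + (2*u) dv
  For the y component: f_2(F) = 4*u*v; d F_2 = (0) du + (-8*v) dv
Combining and collecting du, dv coefficients:
  coeff of du: 4*v*(-3*u*v + 4*v^2 - 1)
  coeff of dv: 4*u*(-3*u*v - 4*v^2 - 1)
F^* omega = (4*v*(-3*u*v + 4*v^2 - 1)) du + (4*u*(-3*u*v - 4*v^2 - 1)) dv.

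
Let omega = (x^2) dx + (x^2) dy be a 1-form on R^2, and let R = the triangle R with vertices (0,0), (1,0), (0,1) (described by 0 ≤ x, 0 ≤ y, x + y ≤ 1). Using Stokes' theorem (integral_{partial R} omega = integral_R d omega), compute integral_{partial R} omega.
integral_(partial R) omega = 1/3

Stokes: integral_partial_R omega = integral_R d omega with d omega = (∂Q/∂x - ∂P/∂y) dx ∧ dy.
  ∂Q/∂x = 2*x
  ∂P/∂y = 0
  integrand = ∂Q/∂x - ∂P/∂y = 2*x.
Integrating over R: integral_0^1 integral_0^{1-x} (2*x) dy dx = 1/3.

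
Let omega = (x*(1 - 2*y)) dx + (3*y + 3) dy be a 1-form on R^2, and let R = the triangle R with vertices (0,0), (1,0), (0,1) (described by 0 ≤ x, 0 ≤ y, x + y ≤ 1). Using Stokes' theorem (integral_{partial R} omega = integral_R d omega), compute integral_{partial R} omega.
integral_(partial R) omega = 1/3

Stokes: integral_partial_R omega = integral_R d omega with d omega = (∂Q/∂x - ∂P/∂y) dx ∧ dy.
  ∂Q/∂x = 0
  ∂P/∂y = -2*x
  integrand = ∂Q/∂x - ∂P/∂y = 2*x.
Integrating over R: integral_0^1 integral_0^{1-x} (2*x) dy dx = 1/3.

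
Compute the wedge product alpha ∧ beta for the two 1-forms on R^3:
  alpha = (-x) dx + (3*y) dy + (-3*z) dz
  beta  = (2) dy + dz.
alpha ∧ beta = (-2*x) dx ∧ dy + (-x) dx ∧ dz + (3*y + 6*z) dy ∧ dz

Distribute the wedge, using dx_i ∧ dx_j = -dx_j ∧ dx_i and dx_i ∧ dx_i = 0. For each pair (i, j) with i < j, the coefficient of dx_i ∧ dx_j in alpha ∧ beta is (alpha_i * beta_j - alpha_j * beta_i). Collecting: alpha ∧ beta = (-2*x) dx ∧ dy + (-x) dx ∧ dz + (3*y + 6*z) dy ∧ dz.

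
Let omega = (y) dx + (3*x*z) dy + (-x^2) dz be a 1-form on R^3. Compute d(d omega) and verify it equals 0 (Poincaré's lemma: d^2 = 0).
d(d omega) = 0

Step 1: d omega = sum_{i<j} (∂f_j/∂x_i - ∂f_i/∂x_j) dx_i ∧ dx_j:
  coeff of dx ∧ dy: 3*z - 1
  coeff of dx ∧ dz: -2*x
  coeff of dy ∧ dz: -3*x
Step 2: Apply d again to each 2-form coefficient. The only possible 3-form in R^3 is dx ∧ dy ∧ dz, with coefficient
  ∂(coeff of dy∧dz)/∂x - ∂(coeff of dx∧dz)/∂y + ∂(coeff of dx∧dy)/∂z
  = ∂/∂x (-3*x) - ∂/∂y (-2*x) + ∂/∂z (3*z - 1).
Each of these terms simplifies to sums of mixed partials that cancel in pairs. The result is 0 (by equality of mixed partials for smooth functions — Schwarz / Clairaut).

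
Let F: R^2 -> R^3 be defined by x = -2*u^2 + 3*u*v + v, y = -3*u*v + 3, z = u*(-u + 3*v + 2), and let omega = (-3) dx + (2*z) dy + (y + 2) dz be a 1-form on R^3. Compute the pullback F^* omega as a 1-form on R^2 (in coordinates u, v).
F^* omega = (12*u^2*v - 27*u*v^2 - 18*u*v + 2*u + 6*v + 10) du + (6*u^3 - 27*u^2*v - 12*u^2 + 6*u - 3) dv

Using F^*(f dg) = (f ∘ F) d(g ∘ F), substitute each coordinate x_i by F_i(u, v) in f_i, and replace dx_i by d F_i = (∂F_i/∂u) du + (∂F_i/∂v) dv.
  For the x component: f_1(F) = -3; d F_1 = (-4*u + 3*v) du + (3*u + 1) dv
  For the y component: f_2(F) = 2*u*(-u + 3*v + 2); d F_2 = (-3*v) du + (-3*u) dv
  For the z component: f_3(F) = -3*u*v + 5; d F_3 = (-2*u + 3*v + 2) du + (3*u) dv
Combining and collecting du, dv coefficients:
  coeff of du: 12*u^2*v - 27*u*v^2 - 18*u*v + 2*u + 6*v + 10
  coeff of dv: 6*u^3 - 27*u^2*v - 12*u^2 + 6*u - 3
F^* omega = (12*u^2*v - 27*u*v^2 - 18*u*v + 2*u + 6*v + 10) du + (6*u^3 - 27*u^2*v - 12*u^2 + 6*u - 3) dv.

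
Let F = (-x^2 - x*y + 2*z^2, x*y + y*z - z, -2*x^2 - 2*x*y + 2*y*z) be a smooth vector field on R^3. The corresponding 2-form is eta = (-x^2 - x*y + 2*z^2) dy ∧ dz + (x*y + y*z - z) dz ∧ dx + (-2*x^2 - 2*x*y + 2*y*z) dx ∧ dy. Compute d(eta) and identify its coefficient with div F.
d(eta) = (-x + y + z) dx ∧ dy ∧ dz; div F = -x + y + z

For a 2-form in R^3 of the form above, applying d gives a 3-form with coefficient ∂P/∂x + ∂Q/∂y + ∂R/∂z:
  ∂P/∂x = -2*x - y
  ∂Q/∂y = x + z
  ∂R/∂z = 2*y
Sum = -x + y + z, which is exactly div F.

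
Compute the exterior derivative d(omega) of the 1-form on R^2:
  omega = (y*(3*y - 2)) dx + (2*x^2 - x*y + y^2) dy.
d(omega) = (4*x - 7*y + 2) dx ∧ dy

For a 1-form omega = sum_i f_i dx_i, the exterior derivative is
  d(omega) = sum_{i < j} (∂f_j/∂x_i - ∂f_i/∂x_j) dx_i ∧ dx_j.
  coefficient of dx ∧ dy: ∂f_2/∂x - ∂f_1/∂y = ∂(2*x^2 - x*y + y^2)/∂x - ∂(y*(3*y - 2))/∂y = 4*x - 7*y + 2
Assembling: d(omega) = (4*x - 7*y + 2) dx ∧ dy.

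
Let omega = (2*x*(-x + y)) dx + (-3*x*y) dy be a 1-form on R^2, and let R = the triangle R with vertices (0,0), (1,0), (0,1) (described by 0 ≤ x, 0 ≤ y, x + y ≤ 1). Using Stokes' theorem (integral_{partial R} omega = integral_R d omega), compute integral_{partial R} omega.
integral_(partial R) omega = -5/6

Stokes: integral_partial_R omega = integral_R d omega with d omega = (∂Q/∂x - ∂P/∂y) dx ∧ dy.
  ∂Q/∂x = -3*y
  ∂P/∂y = 2*x
  integrand = ∂Q/∂x - ∂P/∂y = -2*x - 3*y.
Integrating over R: integral_0^1 integral_0^{1-x} (-2*x - 3*y) dy dx = -5/6.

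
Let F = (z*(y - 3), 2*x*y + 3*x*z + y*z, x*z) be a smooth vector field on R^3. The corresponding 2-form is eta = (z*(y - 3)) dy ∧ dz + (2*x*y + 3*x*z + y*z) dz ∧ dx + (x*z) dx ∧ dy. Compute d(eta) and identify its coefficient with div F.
d(eta) = (3*x + z) dx ∧ dy ∧ dz; div F = 3*x + z

For a 2-form in R^3 of the form above, applying d gives a 3-form with coefficient ∂P/∂x + ∂Q/∂y + ∂R/∂z:
  ∂P/∂x = 0
  ∂Q/∂y = 2*x + z
  ∂R/∂z = x
Sum = 3*x + z, which is exactly div F.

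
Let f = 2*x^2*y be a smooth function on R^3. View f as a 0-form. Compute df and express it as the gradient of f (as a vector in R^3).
df = (4*x*y) dx + (2*x^2) dy + (0) dz; grad f = (4*x*y, 2*x^2, 0)

For a 0-form f, d f = (∂f/∂x) dx + (∂f/∂y) dy + (∂f/∂z) dz. The components of the vector representation are exactly the entries of grad f in Cartesian coordinates:
  ∂f/∂x = 4*x*y
  ∂f/∂y = 2*x^2
  ∂f/∂z = 0.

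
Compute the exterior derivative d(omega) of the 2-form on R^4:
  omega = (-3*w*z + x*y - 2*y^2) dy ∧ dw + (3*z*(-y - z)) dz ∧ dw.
d(omega) = (y) dx ∧ dy ∧ dw + (3*w - 3*z) dy ∧ dz ∧ dw

For a 2-form omega = sum_{i<j} g_{ij} dx_i ∧ dx_j, the exterior derivative is
  d(omega) = sum_{i<j} d(g_{ij}) ∧ dx_i ∧ dx_j = sum_{i<j, k} (∂g_{ij}/∂x_k) dx_k ∧ dx_i ∧ dx_j.
Expand each term, using dx_k ∧ dx_i ∧ dx_j = sgn(permutation) dx_{(a)} ∧ dx_{(b)} ∧ dx_{(c)} with (a < b < c) sorted:
  d(-3*w*z + x*y - 2*y^2) includes (∂/∂x)(-3*w*z + x*y - 2*y^2) dx = (y) dx, which multiplied by dy ∧ dw gives (y) dx ∧ dy ∧ dw
  d(-3*w*z + x*y - 2*y^2) includes (∂/∂z)(-3*w*z + x*y - 2*y^2) dz = (-3*w) dz, which multiplied by dy ∧ dw gives (3*w) dy ∧ dz ∧ dw
  d(3*z*(-y - z)) includes (∂/∂y)(3*z*(-y - z)) dy = (-3*z) dy, which multiplied by dz ∧ dw gives (-3*z) dy ∧ dz ∧ dw
Collecting like 3-forms: d(omega) = (y) dx ∧ dy ∧ dw + (3*w - 3*z) dy ∧ dz ∧ dw.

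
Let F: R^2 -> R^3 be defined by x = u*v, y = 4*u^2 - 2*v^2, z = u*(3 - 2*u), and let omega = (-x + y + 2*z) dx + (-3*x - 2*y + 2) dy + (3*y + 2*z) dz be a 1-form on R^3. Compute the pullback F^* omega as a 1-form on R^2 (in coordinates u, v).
F^* omega = (-96*u^3 - 24*u^2*v + 55*u*v^2 + 6*u*v + 34*u - 2*v^3 - 18*v^2) du + (31*u^2*v + 6*u^2 + 10*u*v^2 - 16*v^3 - 8*v) dv

Using F^*(f dg) = (f ∘ F) d(g ∘ F), substitute each coordinate x_i by F_i(u, v) in f_i, and replace dx_i by d F_i = (∂F_i/∂u) du + (∂F_i/∂v) dv.
  For the x component: f_1(F) = -u*v + 6*u - 2*v^2; d F_1 = (v) du + (u) dv
  For the y component: f_2(F) = -8*u^2 - 3*u*v + 4*v^2 + 2; d F_2 = (8*u) du + (-4*v) dv
  For the z component: f_3(F) = 8*u^2 + 6*u - 6*v^2; d F_3 = (3 - 4*u) du + (0) dv
Combining and collecting du, dv coefficients:
  coeff of du: -96*u^3 - 24*u^2*v + 55*u*v^2 + 6*u*v + 34*u - 2*v^3 - 18*v^2
  coeff of dv: 31*u^2*v + 6*u^2 + 10*u*v^2 - 16*v^3 - 8*v
F^* omega = (-96*u^3 - 24*u^2*v + 55*u*v^2 + 6*u*v + 34*u - 2*v^3 - 18*v^2) du + (31*u^2*v + 6*u^2 + 10*u*v^2 - 16*v^3 - 8*v) dv.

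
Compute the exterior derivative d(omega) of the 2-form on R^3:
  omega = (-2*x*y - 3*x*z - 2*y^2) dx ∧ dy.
d(omega) = (-3*x) dx ∧ dy ∧ dz

For a 2-form omega = sum_{i<j} g_{ij} dx_i ∧ dx_j, the exterior derivative is
  d(omega) = sum_{i<j} d(g_{ij}) ∧ dx_i ∧ dx_j = sum_{i<j, k} (∂g_{ij}/∂x_k) dx_k ∧ dx_i ∧ dx_j.
Expand each term, using dx_k ∧ dx_i ∧ dx_j = sgn(permutation) dx_{(a)} ∧ dx_{(b)} ∧ dx_{(c)} with (a < b < c) sorted:
  d(-2*x*y - 3*x*z - 2*y^2) includes (∂/∂z)(-2*x*y - 3*x*z - 2*y^2) dz = (-3*x) dz, which multiplied by dx ∧ dy gives (-3*x) dx ∧ dy ∧ dz
Collecting like 3-forms: d(omega) = (-3*x) dx ∧ dy ∧ dz.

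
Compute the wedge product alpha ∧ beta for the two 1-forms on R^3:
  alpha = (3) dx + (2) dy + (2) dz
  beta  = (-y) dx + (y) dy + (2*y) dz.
alpha ∧ beta = (5*y) dx ∧ dy + (8*y) dx ∧ dz + (2*y) dy ∧ dz

Distribute the wedge, using dx_i ∧ dx_j = -dx_j ∧ dx_i and dx_i ∧ dx_i = 0. For each pair (i, j) with i < j, the coefficient of dx_i ∧ dx_j in alpha ∧ beta is (alpha_i * beta_j - alpha_j * beta_i). Collecting: alpha ∧ beta = (5*y) dx ∧ dy + (8*y) dx ∧ dz + (2*y) dy ∧ dz.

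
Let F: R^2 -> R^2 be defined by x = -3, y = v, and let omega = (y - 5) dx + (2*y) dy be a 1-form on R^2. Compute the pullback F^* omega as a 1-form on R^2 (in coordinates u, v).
F^* omega = (2*v) dv

Using F^*(f dg) = (f ∘ F) d(g ∘ F), substitute each coordinate x_i by F_i(u, v) in f_i, and replace dx_i by d F_i = (∂F_i/∂u) du + (∂F_i/∂v) dv.
  For the x component: f_1(F) = v - 5; d F_1 = (0) du + (0) dv
  For the y component: f_2(F) = 2*v; d F_2 = (0) du + (1) dv
Combining and collecting du, dv coefficients:
  coeff of du: 0
  coeff of dv: 2*v
F^* omega = (2*v) dv.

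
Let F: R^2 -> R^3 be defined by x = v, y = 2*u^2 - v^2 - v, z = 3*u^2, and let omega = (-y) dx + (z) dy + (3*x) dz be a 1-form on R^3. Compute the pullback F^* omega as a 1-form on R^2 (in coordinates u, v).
F^* omega = (12*u^3 + 18*u*v) du + (-6*u^2*v - 5*u^2 + v^2 + v) dv

Using F^*(f dg) = (f ∘ F) d(g ∘ F), substitute each coordinate x_i by F_i(u, v) in f_i, and replace dx_i by d F_i = (∂F_i/∂u) du + (∂F_i/∂v) dv.
  For the x component: f_1(F) = -2*u^2 + v^2 + v; d F_1 = (0) du + (1) dv
  For the y component: f_2(F) = 3*u^2; d F_2 = (4*u) du + (-2*v - 1) dv
  For the z component: f_3(F) = 3*v; d F_3 = (6*u) du + (0) dv
Combining and collecting du, dv coefficients:
  coeff of du: 12*u^3 + 18*u*v
  coeff of dv: -6*u^2*v - 5*u^2 + v^2 + v
F^* omega = (12*u^3 + 18*u*v) du + (-6*u^2*v - 5*u^2 + v^2 + v) dv.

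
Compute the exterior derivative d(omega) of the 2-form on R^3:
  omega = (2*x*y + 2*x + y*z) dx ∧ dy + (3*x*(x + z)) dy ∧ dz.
d(omega) = (6*x + y + 3*z) dx ∧ dy ∧ dz

For a 2-form omega = sum_{i<j} g_{ij} dx_i ∧ dx_j, the exterior derivative is
  d(omega) = sum_{i<j} d(g_{ij}) ∧ dx_i ∧ dx_j = sum_{i<j, k} (∂g_{ij}/∂x_k) dx_k ∧ dx_i ∧ dx_j.
Expand each term, using dx_k ∧ dx_i ∧ dx_j = sgn(permutation) dx_{(a)} ∧ dx_{(b)} ∧ dx_{(c)} with (a < b < c) sorted:
  d(2*x*y + 2*x + y*z) includes (∂/∂z)(2*x*y + 2*x + y*z) dz = (y) dz, which multiplied by dx ∧ dy gives (y) dx ∧ dy ∧ dz
  d(3*x*(x + z)) includes (∂/∂x)(3*x*(x + z)) dx = (6*x + 3*z) dx, which multiplied by dy ∧ dz gives (6*x + 3*z) dx ∧ dy ∧ dz
Collecting like 3-forms: d(omega) = (6*x + y + 3*z) dx ∧ dy ∧ dz.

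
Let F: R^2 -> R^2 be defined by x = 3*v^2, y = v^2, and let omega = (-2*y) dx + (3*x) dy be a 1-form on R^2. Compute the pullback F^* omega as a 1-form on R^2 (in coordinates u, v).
F^* omega = (6*v^3) dv

Using F^*(f dg) = (f ∘ F) d(g ∘ F), substitute each coordinate x_i by F_i(u, v) in f_i, and replace dx_i by d F_i = (∂F_i/∂u) du + (∂F_i/∂v) dv.
  For the x component: f_1(F) = -2*v^2; d F_1 = (0) du + (6*v) dv
  For the y component: f_2(F) = 9*v^2; d F_2 = (0) du + (2*v) dv
Combining and collecting du, dv coefficients:
  coeff of du: 0
  coeff of dv: 6*v^3
F^* omega = (6*v^3) dv.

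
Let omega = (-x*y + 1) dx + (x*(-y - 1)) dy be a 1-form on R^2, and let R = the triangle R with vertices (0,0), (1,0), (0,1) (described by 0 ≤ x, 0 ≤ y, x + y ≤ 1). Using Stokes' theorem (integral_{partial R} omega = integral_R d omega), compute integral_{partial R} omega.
integral_(partial R) omega = -1/2

Stokes: integral_partial_R omega = integral_R d omega with d omega = (∂Q/∂x - ∂P/∂y) dx ∧ dy.
  ∂Q/∂x = -y - 1
  ∂P/∂y = -x
  integrand = ∂Q/∂x - ∂P/∂y = x - y - 1.
Integrating over R: integral_0^1 integral_0^{1-x} (x - y - 1) dy dx = -1/2.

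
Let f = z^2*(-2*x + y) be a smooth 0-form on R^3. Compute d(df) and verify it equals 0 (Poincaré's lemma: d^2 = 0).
d(df) = 0

Step 1: df = sum_i (∂f/∂x_i) dx_i = (-2*z^2) dx + (z^2) dy + (2*z*(-2*x + y)) dz.
Step 2: Apply d again. Using the 1-form formula, the coefficient of dx ∧ dy in d(df) is ∂^2 f/∂x ∂y - ∂^2 f/∂y ∂x = (0) - (0) = 0 (equality of mixed partials for smooth f).
Similarly for dx ∧ dz and dy ∧ dz — all coefficients vanish. So d(df) = 0.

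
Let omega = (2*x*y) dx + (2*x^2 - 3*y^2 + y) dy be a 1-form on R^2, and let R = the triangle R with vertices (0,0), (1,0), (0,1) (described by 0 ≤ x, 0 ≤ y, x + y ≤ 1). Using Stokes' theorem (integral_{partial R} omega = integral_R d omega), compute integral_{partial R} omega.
integral_(partial R) omega = 1/3

Stokes: integral_partial_R omega = integral_R d omega with d omega = (∂Q/∂x - ∂P/∂y) dx ∧ dy.
  ∂Q/∂x = 4*x
  ∂P/∂y = 2*x
  integrand = ∂Q/∂x - ∂P/∂y = 2*x.
Integrating over R: integral_0^1 integral_0^{1-x} (2*x) dy dx = 1/3.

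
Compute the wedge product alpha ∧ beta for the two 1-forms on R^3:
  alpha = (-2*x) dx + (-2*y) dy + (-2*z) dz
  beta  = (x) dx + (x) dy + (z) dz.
alpha ∧ beta = (2*x*(-x + y)) dx ∧ dy + (2*z*(x - y)) dy ∧ dz

Distribute the wedge, using dx_i ∧ dx_j = -dx_j ∧ dx_i and dx_i ∧ dx_i = 0. For each pair (i, j) with i < j, the coefficient of dx_i ∧ dx_j in alpha ∧ beta is (alpha_i * beta_j - alpha_j * beta_i). Collecting: alpha ∧ beta = (2*x*(-x + y)) dx ∧ dy + (2*z*(x - y)) dy ∧ dz.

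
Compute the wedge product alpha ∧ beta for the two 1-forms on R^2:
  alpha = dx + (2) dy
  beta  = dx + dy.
alpha ∧ beta = (-1) dx ∧ dy

Distribute the wedge, using dx_i ∧ dx_j = -dx_j ∧ dx_i and dx_i ∧ dx_i = 0. For each pair (i, j) with i < j, the coefficient of dx_i ∧ dx_j in alpha ∧ beta is (alpha_i * beta_j - alpha_j * beta_i). Collecting: alpha ∧ beta = (-1) dx ∧ dy.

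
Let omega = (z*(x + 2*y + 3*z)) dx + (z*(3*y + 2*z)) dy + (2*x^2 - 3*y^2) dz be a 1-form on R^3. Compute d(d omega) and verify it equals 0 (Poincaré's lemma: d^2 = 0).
d(d omega) = 0

Step 1: d omega = sum_{i<j} (∂f_j/∂x_i - ∂f_i/∂x_j) dx_i ∧ dx_j:
  coeff of dx ∧ dy: -2*z
  coeff of dx ∧ dz: 3*x - 2*y - 6*z
  coeff of dy ∧ dz: -9*y - 4*z
Step 2: Apply d again to each 2-form coefficient. The only possible 3-form in R^3 is dx ∧ dy ∧ dz, with coefficient
  ∂(coeff of dy∧dz)/∂x - ∂(coeff of dx∧dz)/∂y + ∂(coeff of dx∧dy)/∂z
  = ∂/∂x (-9*y - 4*z) - ∂/∂y (3*x - 2*y - 6*z) + ∂/∂z (-2*z).
Each of these terms simplifies to sums of mixed partials that cancel in pairs. The result is 0 (by equality of mixed partials for smooth functions — Schwarz / Clairaut).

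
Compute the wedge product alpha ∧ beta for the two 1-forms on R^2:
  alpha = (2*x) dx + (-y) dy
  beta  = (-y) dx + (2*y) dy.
alpha ∧ beta = (y*(4*x - y)) dx ∧ dy

Distribute the wedge, using dx_i ∧ dx_j = -dx_j ∧ dx_i and dx_i ∧ dx_i = 0. For each pair (i, j) with i < j, the coefficient of dx_i ∧ dx_j in alpha ∧ beta is (alpha_i * beta_j - alpha_j * beta_i). Collecting: alpha ∧ beta = (y*(4*x - y)) dx ∧ dy.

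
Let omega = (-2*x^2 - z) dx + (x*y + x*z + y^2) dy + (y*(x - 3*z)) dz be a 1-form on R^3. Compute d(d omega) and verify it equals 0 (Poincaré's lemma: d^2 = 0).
d(d omega) = 0

Step 1: d omega = sum_{i<j} (∂f_j/∂x_i - ∂f_i/∂x_j) dx_i ∧ dx_j:
  coeff of dx ∧ dy: y + z
  coeff of dx ∧ dz: y + 1
  coeff of dy ∧ dz: -3*z
Step 2: Apply d again to each 2-form coefficient. The only possible 3-form in R^3 is dx ∧ dy ∧ dz, with coefficient
  ∂(coeff of dy∧dz)/∂x - ∂(coeff of dx∧dz)/∂y + ∂(coeff of dx∧dy)/∂z
  = ∂/∂x (-3*z) - ∂/∂y (y + 1) + ∂/∂z (y + z).
Each of these terms simplifies to sums of mixed partials that cancel in pairs. The result is 0 (by equality of mixed partials for smooth functions — Schwarz / Clairaut).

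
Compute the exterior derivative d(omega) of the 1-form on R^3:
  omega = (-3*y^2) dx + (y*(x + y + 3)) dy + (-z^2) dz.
d(omega) = (7*y) dx ∧ dy

For a 1-form omega = sum_i f_i dx_i, the exterior derivative is
  d(omega) = sum_{i < j} (∂f_j/∂x_i - ∂f_i/∂x_j) dx_i ∧ dx_j.
  coefficient of dx ∧ dy: ∂f_2/∂x - ∂f_1/∂y = ∂(y*(x + y + 3))/∂x - ∂(-3*y^2)/∂y = 7*y
Assembling: d(omega) = (7*y) dx ∧ dy.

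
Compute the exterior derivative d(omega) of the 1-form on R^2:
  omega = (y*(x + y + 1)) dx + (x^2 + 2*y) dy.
d(omega) = (x - 2*y - 1) dx ∧ dy

For a 1-form omega = sum_i f_i dx_i, the exterior derivative is
  d(omega) = sum_{i < j} (∂f_j/∂x_i - ∂f_i/∂x_j) dx_i ∧ dx_j.
  coefficient of dx ∧ dy: ∂f_2/∂x - ∂f_1/∂y = ∂(x^2 + 2*y)/∂x - ∂(y*(x + y + 1))/∂y = x - 2*y - 1
Assembling: d(omega) = (x - 2*y - 1) dx ∧ dy.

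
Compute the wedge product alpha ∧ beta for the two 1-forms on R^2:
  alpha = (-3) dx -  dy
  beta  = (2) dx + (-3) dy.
alpha ∧ beta = (11) dx ∧ dy

Distribute the wedge, using dx_i ∧ dx_j = -dx_j ∧ dx_i and dx_i ∧ dx_i = 0. For each pair (i, j) with i < j, the coefficient of dx_i ∧ dx_j in alpha ∧ beta is (alpha_i * beta_j - alpha_j * beta_i). Collecting: alpha ∧ beta = (11) dx ∧ dy.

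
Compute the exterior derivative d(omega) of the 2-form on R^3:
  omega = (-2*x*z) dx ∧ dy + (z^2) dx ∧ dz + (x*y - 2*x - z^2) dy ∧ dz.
d(omega) = (-2*x + y - 2) dx ∧ dy ∧ dz

For a 2-form omega = sum_{i<j} g_{ij} dx_i ∧ dx_j, the exterior derivative is
  d(omega) = sum_{i<j} d(g_{ij}) ∧ dx_i ∧ dx_j = sum_{i<j, k} (∂g_{ij}/∂x_k) dx_k ∧ dx_i ∧ dx_j.
Expand each term, using dx_k ∧ dx_i ∧ dx_j = sgn(permutation) dx_{(a)} ∧ dx_{(b)} ∧ dx_{(c)} with (a < b < c) sorted:
  d(-2*x*z) includes (∂/∂z)(-2*x*z) dz = (-2*x) dz, which multiplied by dx ∧ dy gives (-2*x) dx ∧ dy ∧ dz
  d(x*y - 2*x - z^2) includes (∂/∂x)(x*y - 2*x - z^2) dx = (y - 2) dx, which multiplied by dy ∧ dz gives (y - 2) dx ∧ dy ∧ dz
Collecting like 3-forms: d(omega) = (-2*x + y - 2) dx ∧ dy ∧ dz.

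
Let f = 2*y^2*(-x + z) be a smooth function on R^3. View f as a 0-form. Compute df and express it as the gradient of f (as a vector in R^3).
df = (-2*y^2) dx + (4*y*(-x + z)) dy + (2*y^2) dz; grad f = (-2*y^2, 4*y*(-x + z), 2*y^2)

For a 0-form f, d f = (∂f/∂x) dx + (∂f/∂y) dy + (∂f/∂z) dz. The components of the vector representation are exactly the entries of grad f in Cartesian coordinates:
  ∂f/∂x = -2*y^2
  ∂f/∂y = 4*y*(-x + z)
  ∂f/∂z = 2*y^2.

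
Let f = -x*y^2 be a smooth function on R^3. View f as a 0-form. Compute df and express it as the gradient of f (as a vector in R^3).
df = (-y^2) dx + (-2*x*y) dy + (0) dz; grad f = (-y^2, -2*x*y, 0)

For a 0-form f, d f = (∂f/∂x) dx + (∂f/∂y) dy + (∂f/∂z) dz. The components of the vector representation are exactly the entries of grad f in Cartesian coordinates:
  ∂f/∂x = -y^2
  ∂f/∂y = -2*x*y
  ∂f/∂z = 0.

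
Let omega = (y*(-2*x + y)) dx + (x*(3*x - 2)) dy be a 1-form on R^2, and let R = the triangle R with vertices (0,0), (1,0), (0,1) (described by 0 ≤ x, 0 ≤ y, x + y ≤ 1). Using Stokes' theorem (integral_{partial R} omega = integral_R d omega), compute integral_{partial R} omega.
integral_(partial R) omega = 0

Stokes: integral_partial_R omega = integral_R d omega with d omega = (∂Q/∂x - ∂P/∂y) dx ∧ dy.
  ∂Q/∂x = 6*x - 2
  ∂P/∂y = -2*x + 2*y
  integrand = ∂Q/∂x - ∂P/∂y = 8*x - 2*y - 2.
Integrating over R: integral_0^1 integral_0^{1-x} (8*x - 2*y - 2) dy dx = 0.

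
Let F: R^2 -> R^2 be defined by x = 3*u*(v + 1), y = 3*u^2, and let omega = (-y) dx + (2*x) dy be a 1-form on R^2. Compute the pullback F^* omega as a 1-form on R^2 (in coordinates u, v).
F^* omega = (27*u^2*(v + 1)) du + (-9*u^3) dv

Using F^*(f dg) = (f ∘ F) d(g ∘ F), substitute each coordinate x_i by F_i(u, v) in f_i, and replace dx_i by d F_i = (∂F_i/∂u) du + (∂F_i/∂v) dv.
  For the x component: f_1(F) = -3*u^2; d F_1 = (3*v + 3) du + (3*u) dv
  For the y component: f_2(F) = 6*u*(v + 1); d F_2 = (6*u) du + (0) dv
Combining and collecting du, dv coefficients:
  coeff of du: 27*u^2*(v + 1)
  coeff of dv: -9*u^3
F^* omega = (27*u^2*(v + 1)) du + (-9*u^3) dv.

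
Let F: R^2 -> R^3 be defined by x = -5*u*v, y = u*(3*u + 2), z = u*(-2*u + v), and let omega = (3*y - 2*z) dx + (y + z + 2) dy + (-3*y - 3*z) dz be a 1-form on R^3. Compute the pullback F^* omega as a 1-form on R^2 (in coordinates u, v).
F^* omega = (18*u^3 - 50*u^2*v + 38*u^2 + 7*u*v^2 - 34*u*v + 16*u + 4) du + (u^2*(-68*u + 7*v - 36)) dv

Using F^*(f dg) = (f ∘ F) d(g ∘ F), substitute each coordinate x_i by F_i(u, v) in f_i, and replace dx_i by d F_i = (∂F_i/∂u) du + (∂F_i/∂v) dv.
  For the x component: f_1(F) = u*(13*u - 2*v + 6); d F_1 = (-5*v) du + (-5*u) dv
  For the y component: f_2(F) = u^2 + u*v + 2*u + 2; d F_2 = (6*u + 2) du + (0) dv
  For the z component: f_3(F) = 3*u*(-u - v - 2); d F_3 = (-4*u + v) du + (u) dv
Combining and collecting du, dv coefficients:
  coeff of du: 18*u^3 - 50*u^2*v + 38*u^2 + 7*u*v^2 - 34*u*v + 16*u + 4
  coeff of dv: u^2*(-68*u + 7*v - 36)
F^* omega = (18*u^3 - 50*u^2*v + 38*u^2 + 7*u*v^2 - 34*u*v + 16*u + 4) du + (u^2*(-68*u + 7*v - 36)) dv.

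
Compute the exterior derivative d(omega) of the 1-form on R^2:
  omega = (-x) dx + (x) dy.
d(omega) = (1) dx ∧ dy

For a 1-form omega = sum_i f_i dx_i, the exterior derivative is
  d(omega) = sum_{i < j} (∂f_j/∂x_i - ∂f_i/∂x_j) dx_i ∧ dx_j.
  coefficient of dx ∧ dy: ∂f_2/∂x - ∂f_1/∂y = ∂(x)/∂x - ∂(-x)/∂y = 1
Assembling: d(omega) = (1) dx ∧ dy.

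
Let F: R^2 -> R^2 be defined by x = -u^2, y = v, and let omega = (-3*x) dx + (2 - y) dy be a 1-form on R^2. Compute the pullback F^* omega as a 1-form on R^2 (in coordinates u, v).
F^* omega = (-6*u^3) du + (2 - v) dv

Using F^*(f dg) = (f ∘ F) d(g ∘ F), substitute each coordinate x_i by F_i(u, v) in f_i, and replace dx_i by d F_i = (∂F_i/∂u) du + (∂F_i/∂v) dv.
  For the x component: f_1(F) = 3*u^2; d F_1 = (-2*u) du + (0) dv
  For the y component: f_2(F) = 2 - v; d F_2 = (0) du + (1) dv
Combining and collecting du, dv coefficients:
  coeff of du: -6*u^3
  coeff of dv: 2 - v
F^* omega = (-6*u^3) du + (2 - v) dv.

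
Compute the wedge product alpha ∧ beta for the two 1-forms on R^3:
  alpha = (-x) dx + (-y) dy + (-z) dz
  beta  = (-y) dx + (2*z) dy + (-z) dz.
alpha ∧ beta = (-2*x*z - y^2) dx ∧ dy + (z*(x - y)) dx ∧ dz + (z*(y + 2*z)) dy ∧ dz

Distribute the wedge, using dx_i ∧ dx_j = -dx_j ∧ dx_i and dx_i ∧ dx_i = 0. For each pair (i, j) with i < j, the coefficient of dx_i ∧ dx_j in alpha ∧ beta is (alpha_i * beta_j - alpha_j * beta_i). Collecting: alpha ∧ beta = (-2*x*z - y^2) dx ∧ dy + (z*(x - y)) dx ∧ dz + (z*(y + 2*z)) dy ∧ dz.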